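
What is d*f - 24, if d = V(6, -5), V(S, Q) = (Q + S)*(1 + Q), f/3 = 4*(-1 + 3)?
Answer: -120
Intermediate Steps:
f = 24 (f = 3*(4*(-1 + 3)) = 3*(4*2) = 3*8 = 24)
V(S, Q) = (1 + Q)*(Q + S)
d = -4 (d = -5 + 6 + (-5)**2 - 5*6 = -5 + 6 + 25 - 30 = -4)
d*f - 24 = -4*24 - 24 = -96 - 24 = -120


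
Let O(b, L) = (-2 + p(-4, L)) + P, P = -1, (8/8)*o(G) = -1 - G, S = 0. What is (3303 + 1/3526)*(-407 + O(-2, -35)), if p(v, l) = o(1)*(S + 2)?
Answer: -2410800453/1763 ≈ -1.3674e+6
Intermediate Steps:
o(G) = -1 - G
p(v, l) = -4 (p(v, l) = (-1 - 1*1)*(0 + 2) = (-1 - 1)*2 = -2*2 = -4)
O(b, L) = -7 (O(b, L) = (-2 - 4) - 1 = -6 - 1 = -7)
(3303 + 1/3526)*(-407 + O(-2, -35)) = (3303 + 1/3526)*(-407 - 7) = (3303 + 1/3526)*(-414) = (11646379/3526)*(-414) = -2410800453/1763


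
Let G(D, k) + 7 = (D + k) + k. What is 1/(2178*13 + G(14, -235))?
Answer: 1/27851 ≈ 3.5905e-5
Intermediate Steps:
G(D, k) = -7 + D + 2*k (G(D, k) = -7 + ((D + k) + k) = -7 + (D + 2*k) = -7 + D + 2*k)
1/(2178*13 + G(14, -235)) = 1/(2178*13 + (-7 + 14 + 2*(-235))) = 1/(28314 + (-7 + 14 - 470)) = 1/(28314 - 463) = 1/27851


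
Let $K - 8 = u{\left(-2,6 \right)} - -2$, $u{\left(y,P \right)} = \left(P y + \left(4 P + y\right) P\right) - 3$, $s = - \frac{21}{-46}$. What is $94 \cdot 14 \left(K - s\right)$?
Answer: $\frac{3830218}{23} \approx 1.6653 \cdot 10^{5}$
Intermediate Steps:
$s = \frac{21}{46}$ ($s = \left(-21\right) \left(- \frac{1}{46}\right) = \frac{21}{46} \approx 0.45652$)
$u{\left(y,P \right)} = -3 + P y + P \left(y + 4 P\right)$ ($u{\left(y,P \right)} = \left(P y + \left(y + 4 P\right) P\right) - 3 = \left(P y + P \left(y + 4 P\right)\right) - 3 = -3 + P y + P \left(y + 4 P\right)$)
$K = 127$ ($K = 8 + \left(\left(-3 + 4 \cdot 6^{2} + 2 \cdot 6 \left(-2\right)\right) - -2\right) = 8 + \left(\left(-3 + 4 \cdot 36 - 24\right) + 2\right) = 8 + \left(\left(-3 + 144 - 24\right) + 2\right) = 8 + \left(117 + 2\right) = 8 + 119 = 127$)
$94 \cdot 14 \left(K - s\right) = 94 \cdot 14 \left(127 - \frac{21}{46}\right) = 1316 \left(127 - \frac{21}{46}\right) = 1316 \cdot \frac{5821}{46} = \frac{3830218}{23}$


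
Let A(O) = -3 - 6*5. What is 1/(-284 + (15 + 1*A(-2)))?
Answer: -1/302 ≈ -0.0033113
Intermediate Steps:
A(O) = -33 (A(O) = -3 - 1*30 = -3 - 30 = -33)
1/(-284 + (15 + 1*A(-2))) = 1/(-284 + (15 + 1*(-33))) = 1/(-284 + (15 - 33)) = 1/(-284 - 18) = 1/(-302) = -1/302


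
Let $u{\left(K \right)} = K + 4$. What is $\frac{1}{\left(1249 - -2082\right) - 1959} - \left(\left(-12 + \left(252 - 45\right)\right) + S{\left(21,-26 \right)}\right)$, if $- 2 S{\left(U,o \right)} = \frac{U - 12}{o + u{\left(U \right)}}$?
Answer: $- \frac{273713}{1372} \approx -199.5$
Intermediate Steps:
$u{\left(K \right)} = 4 + K$
$S{\left(U,o \right)} = - \frac{-12 + U}{2 \left(4 + U + o\right)}$ ($S{\left(U,o \right)} = - \frac{\left(U - 12\right) \frac{1}{o + \left(4 + U\right)}}{2} = - \frac{\left(-12 + U\right) \frac{1}{4 + U + o}}{2} = - \frac{\frac{1}{4 + U + o} \left(-12 + U\right)}{2} = - \frac{-12 + U}{2 \left(4 + U + o\right)}$)
$\frac{1}{\left(1249 - -2082\right) - 1959} - \left(\left(-12 + \left(252 - 45\right)\right) + S{\left(21,-26 \right)}\right) = \frac{1}{\left(1249 - -2082\right) - 1959} - \left(\left(-12 + \left(252 - 45\right)\right) + \frac{6 - \frac{21}{2}}{4 + 21 - 26}\right) = \frac{1}{\left(1249 + 2082\right) - 1959} - \left(\left(-12 + \left(252 - 45\right)\right) + \frac{6 - \frac{21}{2}}{-1}\right) = \frac{1}{3331 - 1959} - \left(\left(-12 + 207\right) - - \frac{9}{2}\right) = \frac{1}{1372} - \left(195 + \frac{9}{2}\right) = \frac{1}{1372} - \frac{399}{2} = - \frac{273713}{1372}$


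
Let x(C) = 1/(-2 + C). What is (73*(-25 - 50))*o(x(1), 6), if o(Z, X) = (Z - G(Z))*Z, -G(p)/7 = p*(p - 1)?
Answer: 71175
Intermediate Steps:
G(p) = -7*p*(-1 + p) (G(p) = -7*p*(p - 1) = -7*p*(-1 + p))
o(Z, X) = Z*(Z - 7*Z*(1 - Z)) (o(Z, X) = (Z - 7*Z*(1 - Z))*Z = Z*(Z - 7*Z*(1 - Z)))
(73*(-25 - 50))*o(x(1), 6) = (73*(-25 - 50))*((1/(-2 + 1))²*(-6 + 7/(-2 + 1))) = (73*(-75))*((1/(-1))²*(-6 + 7/(-1))) = -5475*(-1)²*(-6 + 7*(-1)) = -5475*(-6 - 7) = -5475*(-13) = 71175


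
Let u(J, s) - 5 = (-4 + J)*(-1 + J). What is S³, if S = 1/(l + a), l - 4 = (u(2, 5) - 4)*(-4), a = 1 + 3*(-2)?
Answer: 1/27 ≈ 0.037037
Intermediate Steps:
u(J, s) = 5 + (-1 + J)*(-4 + J) (u(J, s) = 5 + (-4 + J)*(-1 + J) = 5 + (-1 + J)*(-4 + J))
a = -5 (a = 1 - 6 = -5)
l = 8 (l = 4 + ((9 + 2² - 5*2) - 4)*(-4) = 4 + ((9 + 4 - 10) - 4)*(-4) = 4 + (3 - 4)*(-4) = 4 - 1*(-4) = 4 + 4 = 8)
S = ⅓ (S = 1/(8 - 5) = 1/3 = ⅓ ≈ 0.33333)
S³ = (⅓)³ = 1/27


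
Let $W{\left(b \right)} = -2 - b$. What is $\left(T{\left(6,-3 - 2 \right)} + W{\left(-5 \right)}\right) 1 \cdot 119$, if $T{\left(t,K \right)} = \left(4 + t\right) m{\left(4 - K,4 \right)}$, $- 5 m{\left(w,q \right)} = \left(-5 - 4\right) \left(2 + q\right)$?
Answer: $13209$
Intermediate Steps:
$m{\left(w,q \right)} = \frac{18}{5} + \frac{9 q}{5}$ ($m{\left(w,q \right)} = - \frac{\left(-5 - 4\right) \left(2 + q\right)}{5} = - \frac{\left(-9\right) \left(2 + q\right)}{5} = - \frac{-18 - 9 q}{5} = \frac{18}{5} + \frac{9 q}{5}$)
$T{\left(t,K \right)} = \frac{216}{5} + \frac{54 t}{5}$ ($T{\left(t,K \right)} = \left(4 + t\right) \left(\frac{18}{5} + \frac{9}{5} \cdot 4\right) = \left(4 + t\right) \left(\frac{18}{5} + \frac{36}{5}\right) = \left(4 + t\right) \frac{54}{5} = \frac{216}{5} + \frac{54 t}{5}$)
$\left(T{\left(6,-3 - 2 \right)} + W{\left(-5 \right)}\right) 1 \cdot 119 = \left(\left(\frac{216}{5} + \frac{54}{5} \cdot 6\right) - -3\right) 1 \cdot 119 = \left(\left(\frac{216}{5} + \frac{324}{5}\right) + \left(-2 + 5\right)\right) 1 \cdot 119 = \left(108 + 3\right) 1 \cdot 119 = 111 \cdot 1 \cdot 119 = 111 \cdot 119 = 13209$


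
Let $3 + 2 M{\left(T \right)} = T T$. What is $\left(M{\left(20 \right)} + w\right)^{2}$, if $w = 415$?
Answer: $\frac{1505529}{4} \approx 3.7638 \cdot 10^{5}$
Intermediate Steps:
$M{\left(T \right)} = - \frac{3}{2} + \frac{T^{2}}{2}$ ($M{\left(T \right)} = - \frac{3}{2} + \frac{T T}{2} = - \frac{3}{2} + \frac{T^{2}}{2}$)
$\left(M{\left(20 \right)} + w\right)^{2} = \left(\left(- \frac{3}{2} + \frac{20^{2}}{2}\right) + 415\right)^{2} = \left(\left(- \frac{3}{2} + \frac{1}{2} \cdot 400\right) + 415\right)^{2} = \left(\left(- \frac{3}{2} + 200\right) + 415\right)^{2} = \left(\frac{397}{2} + 415\right)^{2} = \left(\frac{1227}{2}\right)^{2} = \frac{1505529}{4}$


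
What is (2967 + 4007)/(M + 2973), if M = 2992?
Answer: 6974/5965 ≈ 1.1692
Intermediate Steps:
(2967 + 4007)/(M + 2973) = (2967 + 4007)/(2992 + 2973) = 6974/5965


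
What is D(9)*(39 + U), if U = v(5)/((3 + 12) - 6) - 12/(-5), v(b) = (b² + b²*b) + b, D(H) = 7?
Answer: 18466/45 ≈ 410.36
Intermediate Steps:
v(b) = b + b² + b³ (v(b) = (b² + b³) + b = b + b² + b³)
U = 883/45 (U = (5*(1 + 5 + 5²))/((3 + 12) - 6) - 12/(-5) = (5*(1 + 5 + 25))/(15 - 6) - 12*(-⅕) = (5*31)/9 + 12/5 = 155*(⅑) + 12/5 = 155/9 + 12/5 = 883/45 ≈ 19.622)
D(9)*(39 + U) = 7*(39 + 883/45) = 7*(2638/45) = 18466/45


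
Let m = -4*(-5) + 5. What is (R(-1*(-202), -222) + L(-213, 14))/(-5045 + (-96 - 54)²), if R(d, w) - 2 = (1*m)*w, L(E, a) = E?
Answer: -5761/17455 ≈ -0.33005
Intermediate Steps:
m = 25 (m = 20 + 5 = 25)
R(d, w) = 2 + 25*w (R(d, w) = 2 + (1*25)*w = 2 + 25*w)
(R(-1*(-202), -222) + L(-213, 14))/(-5045 + (-96 - 54)²) = ((2 + 25*(-222)) - 213)/(-5045 + (-96 - 54)²) = ((2 - 5550) - 213)/(-5045 + (-150)²) = (-5548 - 213)/(-5045 + 22500) = -5761/17455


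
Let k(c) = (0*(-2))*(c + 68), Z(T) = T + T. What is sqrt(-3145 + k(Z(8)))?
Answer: I*sqrt(3145) ≈ 56.08*I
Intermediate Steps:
Z(T) = 2*T
k(c) = 0 (k(c) = 0*(68 + c) = 0)
sqrt(-3145 + k(Z(8))) = sqrt(-3145 + 0) = sqrt(-3145) = I*sqrt(3145)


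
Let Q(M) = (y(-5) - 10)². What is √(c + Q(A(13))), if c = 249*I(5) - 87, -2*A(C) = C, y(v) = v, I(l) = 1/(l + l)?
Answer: 3*√1810/10 ≈ 12.763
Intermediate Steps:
I(l) = 1/(2*l)
A(C) = -C/2
c = -621/10 (c = 249*((½)/5) - 87 = 249*((½)*(⅕)) - 87 = 249*(⅒) - 87 = 249/10 - 87 = -621/10 ≈ -62.100)
Q(M) = 225 (Q(M) = (-5 - 10)² = (-15)² = 225)
√(c + Q(A(13))) = √(-621/10 + 225) = √(1629/10) = 3*√1810/10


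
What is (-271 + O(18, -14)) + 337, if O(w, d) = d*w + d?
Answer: -200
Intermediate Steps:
O(w, d) = d + d*w
(-271 + O(18, -14)) + 337 = (-271 - 14*(1 + 18)) + 337 = (-271 - 14*19) + 337 = (-271 - 266) + 337 = -537 + 337 = -200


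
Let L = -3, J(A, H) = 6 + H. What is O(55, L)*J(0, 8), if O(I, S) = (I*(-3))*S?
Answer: 6930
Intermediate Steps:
O(I, S) = -3*I*S (O(I, S) = (-3*I)*S = -3*I*S)
O(55, L)*J(0, 8) = (-3*55*(-3))*(6 + 8) = 495*14 = 6930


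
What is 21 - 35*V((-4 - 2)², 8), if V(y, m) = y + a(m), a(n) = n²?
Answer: -3479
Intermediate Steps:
V(y, m) = y + m²
21 - 35*V((-4 - 2)², 8) = 21 - 35*((-4 - 2)² + 8²) = 21 - 35*((-6)² + 64) = 21 - 35*(36 + 64) = 21 - 35*100 = 21 - 3500 = -3479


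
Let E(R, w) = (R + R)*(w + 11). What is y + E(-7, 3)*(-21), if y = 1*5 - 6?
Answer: 4115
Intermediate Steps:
y = -1 (y = 5 - 6 = -1)
E(R, w) = 2*R*(11 + w) (E(R, w) = (2*R)*(11 + w) = 2*R*(11 + w))
y + E(-7, 3)*(-21) = -1 + (2*(-7)*(11 + 3))*(-21) = -1 + (2*(-7)*14)*(-21) = -1 - 196*(-21) = -1 + 4116 = 4115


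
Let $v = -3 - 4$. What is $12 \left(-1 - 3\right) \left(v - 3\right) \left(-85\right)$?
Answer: $-40800$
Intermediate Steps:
$v = -7$
$12 \left(-1 - 3\right) \left(v - 3\right) \left(-85\right) = 12 \left(-1 - 3\right) \left(-7 - 3\right) \left(-85\right) = 12 \left(-4\right) \left(-10\right) \left(-85\right) = 12 \cdot 40 \left(-85\right) = 12 \left(-3400\right) = -40800$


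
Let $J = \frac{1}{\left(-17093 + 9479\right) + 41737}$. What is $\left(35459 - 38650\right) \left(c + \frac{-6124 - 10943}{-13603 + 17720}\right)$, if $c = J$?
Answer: $\frac{1858352638684}{140484391} \approx 13228.0$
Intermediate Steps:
$J = \frac{1}{34123}$ ($J = \frac{1}{-7614 + 41737} = \frac{1}{34123} \approx 2.9306 \cdot 10^{-5}$)
$c = \frac{1}{34123} \approx 2.9306 \cdot 10^{-5}$
$\left(35459 - 38650\right) \left(c + \frac{-6124 - 10943}{-13603 + 17720}\right) = \left(35459 - 38650\right) \left(\frac{1}{34123} + \frac{-6124 - 10943}{-13603 + 17720}\right) = - 3191 \left(\frac{1}{34123} - \frac{17067}{4117}\right) = \left(-3191\right) \left(- \frac{582373124}{140484391}\right) = \frac{1858352638684}{140484391}$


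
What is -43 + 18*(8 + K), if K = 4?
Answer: 173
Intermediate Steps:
-43 + 18*(8 + K) = -43 + 18*(8 + 4) = -43 + 18*12 = -43 + 216 = 173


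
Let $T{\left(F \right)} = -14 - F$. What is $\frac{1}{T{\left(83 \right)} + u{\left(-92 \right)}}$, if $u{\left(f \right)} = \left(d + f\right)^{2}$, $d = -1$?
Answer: $\frac{1}{8552} \approx 0.00011693$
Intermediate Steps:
$u{\left(f \right)} = \left(-1 + f\right)^{2}$
$\frac{1}{T{\left(83 \right)} + u{\left(-92 \right)}} = \frac{1}{\left(-14 - 83\right) + \left(-1 - 92\right)^{2}} = \frac{1}{\left(-14 - 83\right) + \left(-93\right)^{2}} = \frac{1}{-97 + 8649} = \frac{1}{8552}$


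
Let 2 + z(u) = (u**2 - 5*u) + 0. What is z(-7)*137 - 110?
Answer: 11124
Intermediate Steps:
z(u) = -2 + u**2 - 5*u (z(u) = -2 + ((u**2 - 5*u) + 0) = -2 + (u**2 - 5*u) = -2 + u**2 - 5*u)
z(-7)*137 - 110 = (-2 + (-7)**2 - 5*(-7))*137 - 110 = (-2 + 49 + 35)*137 - 110 = 82*137 - 110 = 11234 - 110 = 11124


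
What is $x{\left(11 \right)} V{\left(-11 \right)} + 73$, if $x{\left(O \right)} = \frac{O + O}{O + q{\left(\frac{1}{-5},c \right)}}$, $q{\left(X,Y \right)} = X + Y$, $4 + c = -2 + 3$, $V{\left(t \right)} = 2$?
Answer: $\frac{3067}{39} \approx 78.641$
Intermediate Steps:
$c = -3$ ($c = -4 + \left(-2 + 3\right) = -4 + 1 = -3$)
$x{\left(O \right)} = \frac{2 O}{- \frac{16}{5} + O}$ ($x{\left(O \right)} = \frac{O + O}{O - \left(3 - \frac{1}{-5}\right)} = \frac{2 O}{O - \frac{16}{5}} = \frac{2 O}{- \frac{16}{5} + O}$)
$x{\left(11 \right)} V{\left(-11 \right)} + 73 = 10 \cdot 11 \frac{1}{-16 + 5 \cdot 11} \cdot 2 + 73 = 10 \cdot 11 \frac{1}{-16 + 55} \cdot 2 + 73 = 10 \cdot 11 \cdot \frac{1}{39} \cdot 2 + 73 = \frac{110}{39} \cdot 2 + 73 = \frac{220}{39} + 73 = \frac{3067}{39}$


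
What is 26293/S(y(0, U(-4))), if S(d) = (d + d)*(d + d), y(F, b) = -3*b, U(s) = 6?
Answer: 26293/1296 ≈ 20.288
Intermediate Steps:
S(d) = 4*d**2 (S(d) = (2*d)*(2*d) = 4*d**2)
26293/S(y(0, U(-4))) = 26293/((4*(-3*6)**2)) = 26293/((4*(-18)**2)) = 26293/((4*324)) = 26293/1296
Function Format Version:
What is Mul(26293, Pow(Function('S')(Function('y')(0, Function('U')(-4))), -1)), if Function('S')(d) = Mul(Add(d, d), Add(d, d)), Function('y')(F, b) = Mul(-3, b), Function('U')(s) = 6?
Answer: Rational(26293, 1296) ≈ 20.288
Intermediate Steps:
Function('S')(d) = Mul(4, Pow(d, 2)) (Function('S')(d) = Mul(Mul(2, d), Mul(2, d)) = Mul(4, Pow(d, 2)))
Mul(26293, Pow(Function('S')(Function('y')(0, Function('U')(-4))), -1)) = Mul(26293, Pow(Mul(4, Pow(Mul(-3, 6), 2)), -1)) = Mul(26293, Pow(Mul(4, Pow(-18, 2)), -1)) = Mul(26293, Pow(Mul(4, 324), -1)) = Mul(26293, Pow(1296, -1)) = Mul(26293, Rational(1, 1296)) = Rational(26293, 1296)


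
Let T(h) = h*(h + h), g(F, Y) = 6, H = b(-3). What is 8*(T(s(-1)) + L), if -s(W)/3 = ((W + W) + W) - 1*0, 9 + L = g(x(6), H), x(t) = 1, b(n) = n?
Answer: 1272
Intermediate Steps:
H = -3
L = -3 (L = -9 + 6 = -3)
s(W) = -9*W (s(W) = -3*(((W + W) + W) - 1*0) = -3*((2*W + W) + 0) = -3*(3*W + 0) = -9*W)
T(h) = 2*h² (T(h) = h*(2*h) = 2*h²)
8*(T(s(-1)) + L) = 8*(2*(-9*(-1))² - 3) = 8*(2*9² - 3) = 8*(2*81 - 3) = 8*(162 - 3) = 8*159 = 1272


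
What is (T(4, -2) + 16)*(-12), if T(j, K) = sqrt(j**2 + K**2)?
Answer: -192 - 24*sqrt(5) ≈ -245.67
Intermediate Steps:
T(j, K) = sqrt(K**2 + j**2)
(T(4, -2) + 16)*(-12) = (sqrt((-2)**2 + 4**2) + 16)*(-12) = (sqrt(4 + 16) + 16)*(-12) = (sqrt(20) + 16)*(-12) = (2*sqrt(5) + 16)*(-12) = (16 + 2*sqrt(5))*(-12) = -192 - 24*sqrt(5)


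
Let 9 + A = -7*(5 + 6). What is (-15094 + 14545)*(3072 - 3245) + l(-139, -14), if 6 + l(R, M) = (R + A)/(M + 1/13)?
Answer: 17192676/181 ≈ 94987.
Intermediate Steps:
A = -86 (A = -9 - 7*(5 + 6) = -9 - 7*11 = -9 - 77 = -86)
l(R, M) = -6 + (-86 + R)/(1/13 + M) (l(R, M) = -6 + (R - 86)/(M + 1/13) = -6 + (-86 + R)/(M + 1/13) = -6 + (-86 + R)/(1/13 + M))
(-15094 + 14545)*(3072 - 3245) + l(-139, -14) = (-15094 + 14545)*(3072 - 3245) + (-1124 - 78*(-14) + 13*(-139))/(1 + 13*(-14)) = -549*(-173) + (-1124 + 1092 - 1807)/(1 - 182) = 94977 - 1839/(-181) = 94977 - 1/181*(-1839) = 94977 + 1839/181 = 17192676/181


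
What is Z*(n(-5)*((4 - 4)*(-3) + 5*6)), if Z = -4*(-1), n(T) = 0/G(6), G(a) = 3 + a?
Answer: 0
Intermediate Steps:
n(T) = 0 (n(T) = 0/(3 + 6) = 0/9 = 0*(1/9) = 0)
Z = 4
Z*(n(-5)*((4 - 4)*(-3) + 5*6)) = 4*(0*((4 - 4)*(-3) + 5*6)) = 4*(0*(0*(-3) + 30)) = 4*(0*(0 + 30)) = 4*(0*30) = 4*0 = 0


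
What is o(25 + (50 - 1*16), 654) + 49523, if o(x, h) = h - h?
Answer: 49523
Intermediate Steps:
o(x, h) = 0
o(25 + (50 - 1*16), 654) + 49523 = 0 + 49523 = 49523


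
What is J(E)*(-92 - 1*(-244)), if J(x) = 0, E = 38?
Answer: 0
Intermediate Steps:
J(E)*(-92 - 1*(-244)) = 0*(-92 - 1*(-244)) = 0*(-92 + 244) = 0*152 = 0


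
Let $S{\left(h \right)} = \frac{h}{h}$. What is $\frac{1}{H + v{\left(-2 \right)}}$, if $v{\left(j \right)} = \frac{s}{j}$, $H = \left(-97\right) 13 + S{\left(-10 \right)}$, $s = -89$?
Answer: $- \frac{2}{2431} \approx -0.00082271$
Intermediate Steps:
$S{\left(h \right)} = 1$
$H = -1260$ ($H = \left(-97\right) 13 + 1 = -1261 + 1 = -1260$)
$v{\left(j \right)} = - \frac{89}{j}$
$\frac{1}{H + v{\left(-2 \right)}} = \frac{1}{-1260 - \frac{89}{-2}} = \frac{1}{-1260 - - \frac{89}{2}} = \frac{1}{-1260 + \frac{89}{2}} = \frac{1}{- \frac{2431}{2}} = - \frac{2}{2431}$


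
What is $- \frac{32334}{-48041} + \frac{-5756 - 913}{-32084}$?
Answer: $\frac{104445345}{118565188} \approx 0.88091$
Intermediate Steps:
$- \frac{32334}{-48041} + \frac{-5756 - 913}{-32084} = \left(-32334\right) \left(- \frac{1}{48041}\right) - - \frac{513}{2468} = \frac{32334}{48041} + \frac{513}{2468} = \frac{104445345}{118565188}$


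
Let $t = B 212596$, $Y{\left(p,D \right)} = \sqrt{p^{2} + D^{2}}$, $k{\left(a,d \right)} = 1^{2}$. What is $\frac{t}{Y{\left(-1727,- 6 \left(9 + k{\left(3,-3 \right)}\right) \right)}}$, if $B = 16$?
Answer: $\frac{3401536 \sqrt{2986129}}{2986129} \approx 1968.4$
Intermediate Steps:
$k{\left(a,d \right)} = 1$
$Y{\left(p,D \right)} = \sqrt{D^{2} + p^{2}}$
$t = 3401536$ ($t = 16 \cdot 212596 = 3401536$)
$\frac{t}{Y{\left(-1727,- 6 \left(9 + k{\left(3,-3 \right)}\right) \right)}} = \frac{3401536}{\sqrt{\left(- 6 \left(9 + 1\right)\right)^{2} + \left(-1727\right)^{2}}} = \frac{3401536}{\sqrt{\left(\left(-6\right) 10\right)^{2} + 2982529}} = \frac{3401536}{\sqrt{\left(-60\right)^{2} + 2982529}} = \frac{3401536}{\sqrt{3600 + 2982529}} = \frac{3401536}{\sqrt{2986129}} = 3401536 \frac{\sqrt{2986129}}{2986129} = \frac{3401536 \sqrt{2986129}}{2986129}$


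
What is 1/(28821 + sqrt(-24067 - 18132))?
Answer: 28821/830692240 - I*sqrt(42199)/830692240 ≈ 3.4695e-5 - 2.4729e-7*I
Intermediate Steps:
1/(28821 + sqrt(-24067 - 18132)) = 1/(28821 + sqrt(-42199)) = 1/(28821 + I*sqrt(42199))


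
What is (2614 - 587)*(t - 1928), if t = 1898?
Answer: -60810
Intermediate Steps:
(2614 - 587)*(t - 1928) = (2614 - 587)*(1898 - 1928) = 2027*(-30) = -60810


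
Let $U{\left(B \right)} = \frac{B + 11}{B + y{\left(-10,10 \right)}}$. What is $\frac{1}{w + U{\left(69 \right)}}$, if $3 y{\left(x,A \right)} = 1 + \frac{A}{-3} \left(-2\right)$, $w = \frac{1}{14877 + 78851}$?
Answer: $\frac{15090208}{16871201} \approx 0.89444$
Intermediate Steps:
$w = \frac{1}{93728} \approx 1.0669 \cdot 10^{-5}$
$y{\left(x,A \right)} = \frac{1}{3} + \frac{2 A}{9}$ ($y{\left(x,A \right)} = \frac{1 + \frac{A}{-3} \left(-2\right)}{3} = \frac{1 + A \left(- \frac{1}{3}\right) \left(-2\right)}{3} = \frac{1 + - \frac{A}{3} \left(-2\right)}{3} = \frac{1 + \frac{2 A}{3}}{3} = \frac{1}{3} + \frac{2 A}{9}$)
$U{\left(B \right)} = \frac{11 + B}{\frac{23}{9} + B}$ ($U{\left(B \right)} = \frac{B + 11}{B + \left(\frac{1}{3} + \frac{2}{9} \cdot 10\right)} = \frac{11 + B}{B + \left(\frac{1}{3} + \frac{20}{9}\right)} = \frac{11 + B}{B + \frac{23}{9}} = \frac{11 + B}{\frac{23}{9} + B}$)
$\frac{1}{w + U{\left(69 \right)}} = \frac{1}{\frac{1}{93728} + \frac{9 \left(11 + 69\right)}{23 + 9 \cdot 69}} = \frac{1}{\frac{1}{93728} + 9 \frac{1}{23 + 621} \cdot 80} = \frac{1}{\frac{1}{93728} + 9 \cdot \frac{1}{644} \cdot 80} = \frac{1}{\frac{1}{93728} + \frac{180}{161}} = \frac{1}{\frac{16871201}{15090208}} = \frac{15090208}{16871201}$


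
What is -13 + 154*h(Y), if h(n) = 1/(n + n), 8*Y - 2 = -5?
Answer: -655/3 ≈ -218.33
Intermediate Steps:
Y = -3/8 (Y = ¼ + (⅛)*(-5) = ¼ - 5/8 = -3/8 ≈ -0.37500)
h(n) = 1/(2*n)
-13 + 154*h(Y) = -13 + 154*(1/(2*(-3/8))) = -13 + 154*((½)*(-8/3)) = -13 + 154*(-4/3) = -13 - 616/3 = -655/3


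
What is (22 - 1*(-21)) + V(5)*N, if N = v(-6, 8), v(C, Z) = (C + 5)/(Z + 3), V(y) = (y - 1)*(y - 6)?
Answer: 477/11 ≈ 43.364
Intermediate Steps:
V(y) = (-1 + y)*(-6 + y)
v(C, Z) = (5 + C)/(3 + Z)
N = -1/11 (N = (5 - 6)/(3 + 8) = -1/11 ≈ -0.090909)
(22 - 1*(-21)) + V(5)*N = (22 - 1*(-21)) + (6 + 5² - 7*5)*(-1/11) = (22 + 21) + (6 + 25 - 35)*(-1/11) = 43 - 4*(-1/11) = 43 + 4/11 = 477/11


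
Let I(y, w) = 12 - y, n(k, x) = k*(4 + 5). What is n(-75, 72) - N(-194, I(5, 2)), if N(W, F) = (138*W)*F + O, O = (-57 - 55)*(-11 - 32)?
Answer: 181913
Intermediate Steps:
n(k, x) = 9*k (n(k, x) = k*9 = 9*k)
O = 4816 (O = -112*(-43) = 4816)
N(W, F) = 4816 + 138*F*W (N(W, F) = (138*W)*F + 4816 = 138*F*W + 4816 = 4816 + 138*F*W)
n(-75, 72) - N(-194, I(5, 2)) = 9*(-75) - (4816 + 138*(12 - 1*5)*(-194)) = -675 - (4816 + 138*(12 - 5)*(-194)) = -675 - (4816 + 138*7*(-194)) = -675 - (4816 - 187404) = -675 - 1*(-182588) = -675 + 182588 = 181913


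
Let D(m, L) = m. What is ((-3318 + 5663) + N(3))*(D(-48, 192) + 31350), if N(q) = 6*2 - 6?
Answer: 73591002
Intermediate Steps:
N(q) = 6 (N(q) = 12 - 6 = 6)
((-3318 + 5663) + N(3))*(D(-48, 192) + 31350) = ((-3318 + 5663) + 6)*(-48 + 31350) = (2345 + 6)*31302 = 2351*31302 = 73591002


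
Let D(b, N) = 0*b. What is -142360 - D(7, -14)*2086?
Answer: -142360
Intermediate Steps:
D(b, N) = 0
-142360 - D(7, -14)*2086 = -142360 - 0*2086 = -142360 - 1*0 = -142360 + 0 = -142360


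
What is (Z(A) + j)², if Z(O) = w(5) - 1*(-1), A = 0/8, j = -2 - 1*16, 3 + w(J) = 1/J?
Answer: 9801/25 ≈ 392.04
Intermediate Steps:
w(J) = -3 + 1/J
j = -18 (j = -2 - 16 = -18)
A = 0 (A = 0*(⅛) = 0)
Z(O) = -9/5 (Z(O) = (-3 + 1/5) - 1*(-1) = (-3 + ⅕) + 1 = -14/5 + 1 = -9/5)
(Z(A) + j)² = (-9/5 - 18)² = (-99/5)² = 9801/25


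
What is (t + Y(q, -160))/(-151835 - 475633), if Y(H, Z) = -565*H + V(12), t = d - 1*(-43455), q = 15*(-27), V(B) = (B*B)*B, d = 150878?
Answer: -212443/313734 ≈ -0.67714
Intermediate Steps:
V(B) = B³ (V(B) = B²*B = B³)
q = -405
t = 194333 (t = 150878 - 1*(-43455) = 150878 + 43455 = 194333)
Y(H, Z) = 1728 - 565*H (Y(H, Z) = -565*H + 12³ = -565*H + 1728 = 1728 - 565*H)
(t + Y(q, -160))/(-151835 - 475633) = (194333 + (1728 - 565*(-405)))/(-151835 - 475633) = (194333 + (1728 + 228825))/(-627468) = (194333 + 230553)*(-1/627468) = 424886*(-1/627468) = -212443/313734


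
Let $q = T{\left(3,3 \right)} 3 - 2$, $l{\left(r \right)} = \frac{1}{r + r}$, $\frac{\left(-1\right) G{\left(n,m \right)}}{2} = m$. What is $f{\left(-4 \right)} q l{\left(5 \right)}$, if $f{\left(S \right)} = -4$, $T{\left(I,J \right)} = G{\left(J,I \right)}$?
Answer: $8$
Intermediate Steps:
$G{\left(n,m \right)} = - 2 m$
$T{\left(I,J \right)} = - 2 I$
$l{\left(r \right)} = \frac{1}{2 r}$
$q = -20$ ($q = \left(-2\right) 3 \cdot 3 - 2 = \left(-6\right) 3 - 2 = -18 - 2 = -20$)
$f{\left(-4 \right)} q l{\left(5 \right)} = \left(-4\right) \left(-20\right) \frac{1}{2 \cdot 5} = 80 \cdot \frac{1}{2} \cdot \frac{1}{5} = 80 \cdot \frac{1}{10} = 8$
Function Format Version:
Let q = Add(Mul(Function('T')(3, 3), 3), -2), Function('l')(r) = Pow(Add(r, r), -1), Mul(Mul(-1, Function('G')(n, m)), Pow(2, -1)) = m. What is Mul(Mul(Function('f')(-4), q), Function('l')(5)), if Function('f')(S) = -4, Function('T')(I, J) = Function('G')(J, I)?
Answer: 8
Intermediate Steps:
Function('G')(n, m) = Mul(-2, m)
Function('T')(I, J) = Mul(-2, I)
Function('l')(r) = Mul(Rational(1, 2), Pow(r, -1)) (Function('l')(r) = Pow(Mul(2, r), -1) = Mul(Rational(1, 2), Pow(r, -1)))
q = -20 (q = Add(Mul(Mul(-2, 3), 3), -2) = Add(Mul(-6, 3), -2) = Add(-18, -2) = -20)
Mul(Mul(Function('f')(-4), q), Function('l')(5)) = Mul(Mul(-4, -20), Mul(Rational(1, 2), Pow(5, -1))) = Mul(80, Mul(Rational(1, 2), Rational(1, 5))) = Mul(80, Rational(1, 10)) = 8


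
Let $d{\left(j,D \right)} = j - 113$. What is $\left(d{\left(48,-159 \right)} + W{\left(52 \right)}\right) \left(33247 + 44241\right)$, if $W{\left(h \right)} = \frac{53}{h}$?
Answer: $- \frac{64450644}{13} \approx -4.9577 \cdot 10^{6}$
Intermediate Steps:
$d{\left(j,D \right)} = -113 + j$
$\left(d{\left(48,-159 \right)} + W{\left(52 \right)}\right) \left(33247 + 44241\right) = \left(\left(-113 + 48\right) + \frac{53}{52}\right) \left(33247 + 44241\right) = \left(-65 + 53 \cdot \frac{1}{52}\right) 77488 = \left(-65 + \frac{53}{52}\right) 77488 = \left(- \frac{3327}{52}\right) 77488 = - \frac{64450644}{13}$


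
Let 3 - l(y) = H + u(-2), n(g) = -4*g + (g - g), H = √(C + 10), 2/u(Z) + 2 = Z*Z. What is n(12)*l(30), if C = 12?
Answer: -96 + 48*√22 ≈ 129.14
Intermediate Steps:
u(Z) = 2/(-2 + Z²) (u(Z) = 2/(-2 + Z*Z) = 2/(-2 + Z²))
H = √22 (H = √(12 + 10) = √22 ≈ 4.6904)
n(g) = -4*g (n(g) = -4*g + 0 = -4*g)
l(y) = 2 - √22 (l(y) = 3 - (√22 + 2/(-2 + (-2)²)) = 3 - (√22 + 2/(-2 + 4)) = 3 - (√22 + 2/2) = 3 - (√22 + 2*(½)) = 3 - (√22 + 1) = 3 - (1 + √22) = 3 + (-1 - √22) = 2 - √22)
n(12)*l(30) = (-4*12)*(2 - √22) = -48*(2 - √22) = -96 + 48*√22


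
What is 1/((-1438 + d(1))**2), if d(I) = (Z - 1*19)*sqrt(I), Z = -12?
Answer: 1/2157961 ≈ 4.6340e-7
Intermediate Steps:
d(I) = -31*sqrt(I) (d(I) = (-12 - 1*19)*sqrt(I) = (-12 - 19)*sqrt(I) = -31*sqrt(I))
1/((-1438 + d(1))**2) = 1/((-1438 - 31*sqrt(1))**2) = 1/((-1438 - 31*1)**2) = 1/((-1438 - 31)**2) = 1/((-1469)**2) = 1/2157961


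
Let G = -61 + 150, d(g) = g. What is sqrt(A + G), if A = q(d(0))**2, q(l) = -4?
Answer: sqrt(105) ≈ 10.247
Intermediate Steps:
G = 89
A = 16 (A = (-4)**2 = 16)
sqrt(A + G) = sqrt(16 + 89) = sqrt(105)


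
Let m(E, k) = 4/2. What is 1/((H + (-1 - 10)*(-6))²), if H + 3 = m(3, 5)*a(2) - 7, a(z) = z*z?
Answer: 1/4096 ≈ 0.00024414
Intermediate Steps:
m(E, k) = 2 (m(E, k) = 4*(½) = 2)
a(z) = z²
H = -2 (H = -3 + (2*2² - 7) = -3 + (2*4 - 7) = -3 + (8 - 7) = -3 + 1 = -2)
1/((H + (-1 - 10)*(-6))²) = 1/((-2 + (-1 - 10)*(-6))²) = 1/((-2 - 11*(-6))²) = 1/((-2 + 66)²) = 1/(64²) = 1/4096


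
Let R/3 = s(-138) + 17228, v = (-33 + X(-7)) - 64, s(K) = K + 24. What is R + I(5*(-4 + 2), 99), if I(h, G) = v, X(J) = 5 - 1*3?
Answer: 51247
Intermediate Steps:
s(K) = 24 + K
X(J) = 2 (X(J) = 5 - 3 = 2)
v = -95 (v = (-33 + 2) - 64 = -31 - 64 = -95)
I(h, G) = -95
R = 51342 (R = 3*((24 - 138) + 17228) = 3*(-114 + 17228) = 3*17114 = 51342)
R + I(5*(-4 + 2), 99) = 51342 - 95 = 51247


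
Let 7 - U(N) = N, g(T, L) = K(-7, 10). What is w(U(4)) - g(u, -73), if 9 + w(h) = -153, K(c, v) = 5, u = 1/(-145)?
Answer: -167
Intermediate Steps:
u = -1/145 ≈ -0.0068966
g(T, L) = 5
U(N) = 7 - N
w(h) = -162 (w(h) = -9 - 153 = -162)
w(U(4)) - g(u, -73) = -162 - 1*5 = -162 - 5 = -167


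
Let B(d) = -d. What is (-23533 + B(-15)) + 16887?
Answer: -6631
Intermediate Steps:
(-23533 + B(-15)) + 16887 = (-23533 - 1*(-15)) + 16887 = (-23533 + 15) + 16887 = -23518 + 16887 = -6631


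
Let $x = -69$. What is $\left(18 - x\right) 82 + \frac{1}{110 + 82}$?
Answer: $\frac{1369729}{192} \approx 7134.0$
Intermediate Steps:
$\left(18 - x\right) 82 + \frac{1}{110 + 82} = \left(18 - -69\right) 82 + \frac{1}{110 + 82} = \left(18 + 69\right) 82 + \frac{1}{192} = 87 \cdot 82 + \frac{1}{192} = 7134 + \frac{1}{192} = \frac{1369729}{192}$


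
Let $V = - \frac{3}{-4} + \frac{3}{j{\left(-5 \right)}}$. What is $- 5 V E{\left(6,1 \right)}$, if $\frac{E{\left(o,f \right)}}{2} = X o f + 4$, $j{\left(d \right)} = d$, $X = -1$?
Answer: $3$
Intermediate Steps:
$E{\left(o,f \right)} = 8 - 2 f o$ ($E{\left(o,f \right)} = 2 \left(- o f + 4\right) = 2 \left(- f o + 4\right) = 2 \left(4 - f o\right) = 8 - 2 f o$)
$V = \frac{3}{20}$ ($V = - \frac{3}{-4} + \frac{3}{-5} = \left(-3\right) \left(- \frac{1}{4}\right) + 3 \left(- \frac{1}{5}\right) = \frac{3}{4} - \frac{3}{5} = \frac{3}{20} \approx 0.15$)
$- 5 V E{\left(6,1 \right)} = \left(-5\right) \frac{3}{20} \left(8 - 2 \cdot 6\right) = - \frac{3 \left(8 - 12\right)}{4} = \left(- \frac{3}{4}\right) \left(-4\right) = 3$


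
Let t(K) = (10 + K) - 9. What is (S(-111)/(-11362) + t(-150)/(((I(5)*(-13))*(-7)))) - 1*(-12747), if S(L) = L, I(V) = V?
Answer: 5068973149/397670 ≈ 12747.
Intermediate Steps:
t(K) = 1 + K
(S(-111)/(-11362) + t(-150)/(((I(5)*(-13))*(-7)))) - 1*(-12747) = (-111/(-11362) + (1 - 150)/(((5*(-13))*(-7)))) - 1*(-12747) = (-111*(-1/11362) - 149/((-65*(-7)))) + 12747 = (111/11362 - 149/455) + 12747 = -126341/397670 + 12747 = 5068973149/397670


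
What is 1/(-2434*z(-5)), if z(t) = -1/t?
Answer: -5/2434 ≈ -0.0020542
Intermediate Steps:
z(t) = -1/t
1/(-2434*z(-5)) = 1/(-(-2434)/(-5)) = 1/(-(-2434)*(-1)/5) = 1/(-2434*⅕) = 1/(-2434/5) = -5/2434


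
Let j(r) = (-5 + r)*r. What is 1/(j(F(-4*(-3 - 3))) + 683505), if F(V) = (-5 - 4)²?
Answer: 1/689661 ≈ 1.4500e-6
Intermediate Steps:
F(V) = 81 (F(V) = (-9)² = 81)
j(r) = r*(-5 + r)
1/(j(F(-4*(-3 - 3))) + 683505) = 1/(81*(-5 + 81) + 683505) = 1/(81*76 + 683505) = 1/(6156 + 683505) = 1/689661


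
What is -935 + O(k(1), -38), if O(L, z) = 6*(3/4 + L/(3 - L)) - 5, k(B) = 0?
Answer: -1871/2 ≈ -935.50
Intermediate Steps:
O(L, z) = -1/2 + 6*L/(3 - L) (O(L, z) = 6*(3*(1/4) + L/(3 - L)) - 5 = 6*(3/4 + L/(3 - L)) - 5 = (9/2 + 6*L/(3 - L)) - 5 = -1/2 + 6*L/(3 - L))
-935 + O(k(1), -38) = -935 + (3 - 13*0)/(2*(-3 + 0)) = -935 + (1/2)*(3 + 0)/(-3) = -935 + (1/2)*(-1/3)*3 = -935 - 1/2 = -1871/2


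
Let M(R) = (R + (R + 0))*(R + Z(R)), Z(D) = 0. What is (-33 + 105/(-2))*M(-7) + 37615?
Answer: 29236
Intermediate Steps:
M(R) = 2*R² (M(R) = (R + (R + 0))*(R + 0) = (R + R)*R = (2*R)*R = 2*R²)
(-33 + 105/(-2))*M(-7) + 37615 = (-33 + 105/(-2))*(2*(-7)²) + 37615 = (-33 + 105*(-½))*(2*49) + 37615 = (-33 - 105/2)*98 + 37615 = -171/2*98 + 37615 = -8379 + 37615 = 29236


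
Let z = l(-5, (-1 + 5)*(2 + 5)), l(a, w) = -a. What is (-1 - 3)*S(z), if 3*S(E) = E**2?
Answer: -100/3 ≈ -33.333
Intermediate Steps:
z = 5 (z = -1*(-5) = 5)
S(E) = E**2/3
(-1 - 3)*S(z) = (-1 - 3)*((1/3)*5**2) = -4*25/3 = -100/3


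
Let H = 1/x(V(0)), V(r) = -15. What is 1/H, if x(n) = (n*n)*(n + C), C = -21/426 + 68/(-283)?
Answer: -138246075/40186 ≈ -3440.2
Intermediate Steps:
C = -11637/40186 (C = -21*1/426 + 68*(-1/283) = -7/142 - 68/283 = -11637/40186 ≈ -0.28958)
x(n) = n**2*(-11637/40186 + n) (x(n) = (n*n)*(n - 11637/40186) = n**2*(-11637/40186 + n))
H = -40186/138246075 (H = 1/((-15)**2*(-11637/40186 - 15)) = 1/(225*(-614427/40186)) = 1/(-138246075/40186) = -40186/138246075 ≈ -0.00029068)
1/H = 1/(-40186/138246075) = -138246075/40186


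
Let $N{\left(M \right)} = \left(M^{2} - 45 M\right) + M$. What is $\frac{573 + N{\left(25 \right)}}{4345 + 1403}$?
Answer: $\frac{49}{2874} \approx 0.017049$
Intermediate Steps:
$N{\left(M \right)} = M^{2} - 44 M$
$\frac{573 + N{\left(25 \right)}}{4345 + 1403} = \frac{573 + 25 \left(-44 + 25\right)}{4345 + 1403} = \frac{573 + 25 \left(-19\right)}{5748} = \left(573 - 475\right) \frac{1}{5748} = 98 \cdot \frac{1}{5748} = \frac{49}{2874}$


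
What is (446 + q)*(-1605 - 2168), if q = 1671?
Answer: -7987441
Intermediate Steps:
(446 + q)*(-1605 - 2168) = (446 + 1671)*(-1605 - 2168) = 2117*(-3773) = -7987441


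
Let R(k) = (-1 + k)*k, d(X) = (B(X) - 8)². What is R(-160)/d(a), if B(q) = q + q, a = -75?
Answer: 6440/6241 ≈ 1.0319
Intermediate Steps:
B(q) = 2*q
d(X) = (-8 + 2*X)² (d(X) = (2*X - 8)² = (-8 + 2*X)²)
R(k) = k*(-1 + k)
R(-160)/d(a) = (-160*(-1 - 160))/((4*(-4 - 75)²)) = (-160*(-161))/((4*(-79)²)) = 25760/((4*6241)) = 25760/24964 = 25760*(1/24964) = 6440/6241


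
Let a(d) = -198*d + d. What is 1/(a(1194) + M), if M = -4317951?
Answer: -1/4553169 ≈ -2.1963e-7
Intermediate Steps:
a(d) = -197*d
1/(a(1194) + M) = 1/(-197*1194 - 4317951) = 1/(-235218 - 4317951) = 1/(-4553169) = -1/4553169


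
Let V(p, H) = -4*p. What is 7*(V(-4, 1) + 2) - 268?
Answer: -142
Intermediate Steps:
7*(V(-4, 1) + 2) - 268 = 7*(-4*(-4) + 2) - 268 = 7*(16 + 2) - 268 = 7*18 - 268 = 126 - 268 = -142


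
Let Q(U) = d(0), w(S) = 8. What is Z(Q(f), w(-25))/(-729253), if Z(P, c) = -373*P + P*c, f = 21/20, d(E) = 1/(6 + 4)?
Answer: 73/1458506 ≈ 5.0051e-5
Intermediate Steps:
d(E) = ⅒ (d(E) = 1/10 = ⅒)
f = 21/20 (f = 21*(1/20) = 21/20 ≈ 1.0500)
Q(U) = ⅒
Z(Q(f), w(-25))/(-729253) = ((-373 + 8)/10)/(-729253) = ((⅒)*(-365))*(-1/729253) = -73/2*(-1/729253) = 73/1458506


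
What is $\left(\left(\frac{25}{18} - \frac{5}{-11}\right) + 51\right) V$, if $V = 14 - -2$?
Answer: $\frac{83704}{99} \approx 845.5$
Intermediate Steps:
$V = 16$ ($V = 14 + 2 = 16$)
$\left(\left(\frac{25}{18} - \frac{5}{-11}\right) + 51\right) V = \left(\left(\frac{25}{18} - \frac{5}{-11}\right) + 51\right) 16 = \left(\left(25 \cdot \frac{1}{18} - - \frac{5}{11}\right) + 51\right) 16 = \left(\left(\frac{25}{18} + \frac{5}{11}\right) + 51\right) 16 = \left(\frac{365}{198} + 51\right) 16 = \frac{10463}{198} \cdot 16 = \frac{83704}{99}$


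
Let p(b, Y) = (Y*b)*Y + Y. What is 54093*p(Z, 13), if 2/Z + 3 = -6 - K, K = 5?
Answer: -4219254/7 ≈ -6.0275e+5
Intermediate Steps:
Z = -⅐ (Z = 2/(-3 + (-6 - 1*5)) = 2/(-3 + (-6 - 5)) = 2/(-3 - 11) = 2/(-14) = 2*(-1/14) = -⅐ ≈ -0.14286)
p(b, Y) = Y + b*Y² (p(b, Y) = b*Y² + Y = Y + b*Y²)
54093*p(Z, 13) = 54093*(13*(1 + 13*(-⅐))) = 54093*(13*(1 - 13/7)) = 54093*(13*(-6/7)) = 54093*(-78/7) = -4219254/7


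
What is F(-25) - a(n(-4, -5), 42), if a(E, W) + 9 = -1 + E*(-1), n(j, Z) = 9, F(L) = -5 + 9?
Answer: 23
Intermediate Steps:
F(L) = 4
a(E, W) = -10 - E (a(E, W) = -9 + (-1 + E*(-1)) = -9 + (-1 - E) = -10 - E)
F(-25) - a(n(-4, -5), 42) = 4 - (-10 - 1*9) = 4 - (-10 - 9) = 4 - 1*(-19) = 4 + 19 = 23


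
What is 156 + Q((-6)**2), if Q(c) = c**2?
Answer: 1452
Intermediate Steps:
156 + Q((-6)**2) = 156 + ((-6)**2)**2 = 156 + 36**2 = 156 + 1296 = 1452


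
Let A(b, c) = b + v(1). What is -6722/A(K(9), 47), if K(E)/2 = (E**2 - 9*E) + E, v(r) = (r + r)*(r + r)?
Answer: -3361/11 ≈ -305.55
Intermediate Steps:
v(r) = 4*r**2 (v(r) = (2*r)*(2*r) = 4*r**2)
K(E) = -16*E + 2*E**2 (K(E) = 2*((E**2 - 9*E) + E) = 2*(E**2 - 8*E) = -16*E + 2*E**2)
A(b, c) = 4 + b (A(b, c) = b + 4*1**2 = b + 4*1 = b + 4 = 4 + b)
-6722/A(K(9), 47) = -6722/(4 + 2*9*(-8 + 9)) = -6722/(4 + 2*9*1) = -6722/(4 + 18) = -6722/22 = -6722*1/22 = -3361/11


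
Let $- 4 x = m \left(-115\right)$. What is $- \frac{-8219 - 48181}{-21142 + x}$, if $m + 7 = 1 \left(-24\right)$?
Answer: $- \frac{225600}{88133} \approx -2.5598$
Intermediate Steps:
$m = -31$ ($m = -7 + 1 \left(-24\right) = -7 - 24 = -31$)
$x = - \frac{3565}{4}$ ($x = - \frac{\left(-31\right) \left(-115\right)}{4} = \left(- \frac{1}{4}\right) 3565 = - \frac{3565}{4} \approx -891.25$)
$- \frac{-8219 - 48181}{-21142 + x} = - \frac{-8219 - 48181}{-21142 - \frac{3565}{4}} = - \frac{-56400}{- \frac{88133}{4}} = - \frac{\left(-56400\right) \left(-4\right)}{88133} = \left(-1\right) \frac{225600}{88133} = - \frac{225600}{88133}$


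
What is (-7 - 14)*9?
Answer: -189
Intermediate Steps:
(-7 - 14)*9 = -21*9 = -189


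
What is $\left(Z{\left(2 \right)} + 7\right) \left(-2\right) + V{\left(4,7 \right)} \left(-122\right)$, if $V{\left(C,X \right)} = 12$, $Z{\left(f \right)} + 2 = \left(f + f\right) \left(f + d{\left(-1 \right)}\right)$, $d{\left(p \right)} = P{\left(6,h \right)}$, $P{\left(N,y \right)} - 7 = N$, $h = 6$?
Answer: $-1594$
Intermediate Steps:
$P{\left(N,y \right)} = 7 + N$
$d{\left(p \right)} = 13$ ($d{\left(p \right)} = 7 + 6 = 13$)
$Z{\left(f \right)} = -2 + 2 f \left(13 + f\right)$ ($Z{\left(f \right)} = -2 + \left(f + f\right) \left(f + 13\right) = -2 + 2 f \left(13 + f\right)$)
$\left(Z{\left(2 \right)} + 7\right) \left(-2\right) + V{\left(4,7 \right)} \left(-122\right) = \left(\left(-2 + 2 \cdot 2^{2} + 26 \cdot 2\right) + 7\right) \left(-2\right) + 12 \left(-122\right) = \left(\left(-2 + 2 \cdot 4 + 52\right) + 7\right) \left(-2\right) - 1464 = \left(\left(-2 + 8 + 52\right) + 7\right) \left(-2\right) - 1464 = \left(58 + 7\right) \left(-2\right) - 1464 = 65 \left(-2\right) - 1464 = -130 - 1464 = -1594$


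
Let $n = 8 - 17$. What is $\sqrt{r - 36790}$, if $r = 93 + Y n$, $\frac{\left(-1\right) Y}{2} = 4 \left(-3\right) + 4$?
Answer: $i \sqrt{36841} \approx 191.94 i$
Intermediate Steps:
$n = -9$ ($n = 8 - 17 = -9$)
$Y = 16$ ($Y = - 2 \left(4 \left(-3\right) + 4\right) = - 2 \left(-12 + 4\right) = \left(-2\right) \left(-8\right) = 16$)
$r = -51$ ($r = 93 + 16 \left(-9\right) = 93 - 144 = -51$)
$\sqrt{r - 36790} = \sqrt{-51 - 36790} = \sqrt{-36841} = i \sqrt{36841}$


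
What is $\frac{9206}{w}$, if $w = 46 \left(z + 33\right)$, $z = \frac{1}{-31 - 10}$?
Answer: $\frac{188723}{31096} \approx 6.069$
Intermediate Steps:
$z = - \frac{1}{41}$ ($z = \frac{1}{-41} = - \frac{1}{41} \approx -0.02439$)
$w = \frac{62192}{41}$ ($w = 46 \left(- \frac{1}{41} + 33\right) = 46 \cdot \frac{1352}{41} = \frac{62192}{41} \approx 1516.9$)
$\frac{9206}{w} = \frac{9206}{\frac{62192}{41}} = 9206 \cdot \frac{41}{62192} = \frac{188723}{31096}$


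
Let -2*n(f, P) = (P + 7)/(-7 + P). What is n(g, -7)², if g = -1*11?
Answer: 0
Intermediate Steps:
g = -11
n(f, P) = -(7 + P)/(2*(-7 + P)) (n(f, P) = -(P + 7)/(2*(-7 + P)) = -(7 + P)/(2*(-7 + P)))
n(g, -7)² = ((-7 - 1*(-7))/(2*(-7 - 7)))² = ((½)*(-7 + 7)/(-14))² = ((½)*(-1/14)*0)² = 0² = 0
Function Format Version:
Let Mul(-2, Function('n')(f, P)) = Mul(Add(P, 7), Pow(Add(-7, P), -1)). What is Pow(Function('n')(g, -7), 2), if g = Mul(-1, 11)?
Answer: 0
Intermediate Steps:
g = -11
Function('n')(f, P) = Mul(Rational(-1, 2), Pow(Add(-7, P), -1), Add(7, P)) (Function('n')(f, P) = Mul(Rational(-1, 2), Mul(Add(P, 7), Pow(Add(-7, P), -1))) = Mul(Rational(-1, 2), Mul(Add(7, P), Pow(Add(-7, P), -1))) = Mul(Rational(-1, 2), Mul(Pow(Add(-7, P), -1), Add(7, P))) = Mul(Rational(-1, 2), Pow(Add(-7, P), -1), Add(7, P)))
Pow(Function('n')(g, -7), 2) = Pow(Mul(Rational(1, 2), Pow(Add(-7, -7), -1), Add(-7, Mul(-1, -7))), 2) = Pow(Mul(Rational(1, 2), Pow(-14, -1), Add(-7, 7)), 2) = Pow(Mul(Rational(1, 2), Rational(-1, 14), 0), 2) = Pow(0, 2) = 0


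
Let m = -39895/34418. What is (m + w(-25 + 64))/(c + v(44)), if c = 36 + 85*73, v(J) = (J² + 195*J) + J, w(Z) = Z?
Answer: 1302407/578256818 ≈ 0.0022523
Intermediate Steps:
v(J) = J² + 196*J
m = -39895/34418 (m = -39895*1/34418 = -39895/34418 ≈ -1.1591)
c = 6241 (c = 36 + 6205 = 6241)
(m + w(-25 + 64))/(c + v(44)) = (-39895/34418 + (-25 + 64))/(6241 + 44*(196 + 44)) = (-39895/34418 + 39)/(6241 + 44*240) = 1302407/(34418*(6241 + 10560)) = (1302407/34418)/16801 = (1302407/34418)*(1/16801) = 1302407/578256818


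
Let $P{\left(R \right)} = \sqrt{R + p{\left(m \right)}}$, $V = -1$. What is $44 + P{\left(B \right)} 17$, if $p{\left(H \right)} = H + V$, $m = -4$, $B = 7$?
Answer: $44 + 17 \sqrt{2} \approx 68.042$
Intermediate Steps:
$p{\left(H \right)} = -1 + H$ ($p{\left(H \right)} = H - 1 = -1 + H$)
$P{\left(R \right)} = \sqrt{-5 + R}$ ($P{\left(R \right)} = \sqrt{R - 5} = \sqrt{-5 + R}$)
$44 + P{\left(B \right)} 17 = 44 + \sqrt{-5 + 7} \cdot 17 = 44 + \sqrt{2} \cdot 17 = 44 + 17 \sqrt{2}$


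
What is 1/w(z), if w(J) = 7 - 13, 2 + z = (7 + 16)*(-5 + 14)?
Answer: -⅙ ≈ -0.16667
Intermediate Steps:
z = 205 (z = -2 + (7 + 16)*(-5 + 14) = -2 + 23*9 = -2 + 207 = 205)
w(J) = -6
1/w(z) = 1/(-6) = -⅙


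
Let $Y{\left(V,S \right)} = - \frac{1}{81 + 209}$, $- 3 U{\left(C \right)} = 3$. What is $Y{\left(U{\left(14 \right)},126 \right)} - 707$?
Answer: $- \frac{205031}{290} \approx -707.0$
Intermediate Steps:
$U{\left(C \right)} = -1$ ($U{\left(C \right)} = \left(- \frac{1}{3}\right) 3 = -1$)
$Y{\left(V,S \right)} = - \frac{1}{290}$
$Y{\left(U{\left(14 \right)},126 \right)} - 707 = - \frac{1}{290} - 707 = - \frac{205031}{290}$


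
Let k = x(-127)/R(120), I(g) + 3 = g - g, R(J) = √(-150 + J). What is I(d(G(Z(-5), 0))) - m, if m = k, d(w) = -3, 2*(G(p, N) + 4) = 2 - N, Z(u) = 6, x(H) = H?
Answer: -3 - 127*I*√30/30 ≈ -3.0 - 23.187*I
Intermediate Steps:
G(p, N) = -3 - N/2 (G(p, N) = -4 + (2 - N)/2 = -4 + (1 - N/2) = -3 - N/2)
I(g) = -3 (I(g) = -3 + (g - g) = -3 + 0 = -3)
k = 127*I*√30/30 (k = -127/√(-150 + 120) = -127*(-I*√30/30) = -(-127)*I*√30/30 = 127*I*√30/30 ≈ 23.187*I)
m = 127*I*√30/30 ≈ 23.187*I
I(d(G(Z(-5), 0))) - m = -3 - 127*I*√30/30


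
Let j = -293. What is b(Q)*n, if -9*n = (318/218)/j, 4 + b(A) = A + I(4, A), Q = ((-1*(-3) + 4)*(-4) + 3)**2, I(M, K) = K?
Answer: 66038/95811 ≈ 0.68925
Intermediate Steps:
Q = 625 (Q = ((3 + 4)*(-4) + 3)**2 = (7*(-4) + 3)**2 = (-28 + 3)**2 = (-25)**2 = 625)
b(A) = -4 + 2*A (b(A) = -4 + (A + A) = -4 + 2*A)
n = 53/95811 (n = -318/218/(9*(-293)) = -318*(1/218)*(-1)/(9*293) = -53*(-1)/(327*293) = -1/9*(-159/31937) = 53/95811 ≈ 0.00055317)
b(Q)*n = (-4 + 2*625)*(53/95811) = (-4 + 1250)*(53/95811) = 1246*(53/95811) = 66038/95811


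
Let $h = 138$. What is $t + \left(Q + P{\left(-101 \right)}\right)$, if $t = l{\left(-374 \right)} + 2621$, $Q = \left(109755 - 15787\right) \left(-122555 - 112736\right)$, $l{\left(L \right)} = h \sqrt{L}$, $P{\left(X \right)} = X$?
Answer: $-22109822168 + 138 i \sqrt{374} \approx -2.211 \cdot 10^{10} + 2668.8 i$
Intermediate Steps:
$l{\left(L \right)} = 138 \sqrt{L}$
$Q = -22109824688$ ($Q = 93968 \left(-235291\right) = -22109824688$)
$t = 2621 + 138 i \sqrt{374}$ ($t = 138 \sqrt{-374} + 2621 = 138 i \sqrt{374} + 2621 = 2621 + 138 i \sqrt{374} \approx 2621.0 + 2668.8 i$)
$t + \left(Q + P{\left(-101 \right)}\right) = \left(2621 + 138 i \sqrt{374}\right) - 22109824789 = -22109822168 + 138 i \sqrt{374}$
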